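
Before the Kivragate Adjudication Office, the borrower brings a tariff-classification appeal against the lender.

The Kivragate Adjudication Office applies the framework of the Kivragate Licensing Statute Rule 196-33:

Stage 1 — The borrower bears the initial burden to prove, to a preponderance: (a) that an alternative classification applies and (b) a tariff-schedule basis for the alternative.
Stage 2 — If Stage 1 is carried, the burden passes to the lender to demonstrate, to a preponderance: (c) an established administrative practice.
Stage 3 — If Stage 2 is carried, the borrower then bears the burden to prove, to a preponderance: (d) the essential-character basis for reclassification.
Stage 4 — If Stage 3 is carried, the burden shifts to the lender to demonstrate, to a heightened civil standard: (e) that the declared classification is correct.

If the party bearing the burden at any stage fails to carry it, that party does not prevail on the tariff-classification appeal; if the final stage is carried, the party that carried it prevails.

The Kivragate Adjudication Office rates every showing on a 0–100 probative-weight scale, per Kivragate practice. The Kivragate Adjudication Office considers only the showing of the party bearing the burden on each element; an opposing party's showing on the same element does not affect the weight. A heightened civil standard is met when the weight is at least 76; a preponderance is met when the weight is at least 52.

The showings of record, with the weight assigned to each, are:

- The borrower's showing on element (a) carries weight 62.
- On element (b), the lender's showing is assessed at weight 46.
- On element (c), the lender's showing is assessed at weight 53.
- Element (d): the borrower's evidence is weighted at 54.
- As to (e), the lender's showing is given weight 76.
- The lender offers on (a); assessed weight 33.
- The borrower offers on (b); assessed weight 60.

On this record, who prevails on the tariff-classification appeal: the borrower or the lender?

Stage 1 (borrower, a preponderance, weight is at least 52): (a) 62 (lender's 33 disregarded) ≥ 52 — meets; (b) 60 (lender's 46 disregarded) ≥ 52 — meets.
  The borrower carries Stage 1; the lender now bears the burden.
Stage 2 (lender, a preponderance, weight is at least 52): (c) 53 ≥ 52 — meets.
  Stage 2 is satisfied; the onus moves to the borrower.
Stage 3 (borrower, a preponderance, weight is at least 52): (d) 54 ≥ 52 — meets.
  All elements met. The burden passes to the lender.
Stage 4 (lender, a heightened civil standard, weight is at least 76): (e) 76 ≥ 76 — meets.
  The lender carries the last stage.
With every stage satisfied, the lender prevails.

lender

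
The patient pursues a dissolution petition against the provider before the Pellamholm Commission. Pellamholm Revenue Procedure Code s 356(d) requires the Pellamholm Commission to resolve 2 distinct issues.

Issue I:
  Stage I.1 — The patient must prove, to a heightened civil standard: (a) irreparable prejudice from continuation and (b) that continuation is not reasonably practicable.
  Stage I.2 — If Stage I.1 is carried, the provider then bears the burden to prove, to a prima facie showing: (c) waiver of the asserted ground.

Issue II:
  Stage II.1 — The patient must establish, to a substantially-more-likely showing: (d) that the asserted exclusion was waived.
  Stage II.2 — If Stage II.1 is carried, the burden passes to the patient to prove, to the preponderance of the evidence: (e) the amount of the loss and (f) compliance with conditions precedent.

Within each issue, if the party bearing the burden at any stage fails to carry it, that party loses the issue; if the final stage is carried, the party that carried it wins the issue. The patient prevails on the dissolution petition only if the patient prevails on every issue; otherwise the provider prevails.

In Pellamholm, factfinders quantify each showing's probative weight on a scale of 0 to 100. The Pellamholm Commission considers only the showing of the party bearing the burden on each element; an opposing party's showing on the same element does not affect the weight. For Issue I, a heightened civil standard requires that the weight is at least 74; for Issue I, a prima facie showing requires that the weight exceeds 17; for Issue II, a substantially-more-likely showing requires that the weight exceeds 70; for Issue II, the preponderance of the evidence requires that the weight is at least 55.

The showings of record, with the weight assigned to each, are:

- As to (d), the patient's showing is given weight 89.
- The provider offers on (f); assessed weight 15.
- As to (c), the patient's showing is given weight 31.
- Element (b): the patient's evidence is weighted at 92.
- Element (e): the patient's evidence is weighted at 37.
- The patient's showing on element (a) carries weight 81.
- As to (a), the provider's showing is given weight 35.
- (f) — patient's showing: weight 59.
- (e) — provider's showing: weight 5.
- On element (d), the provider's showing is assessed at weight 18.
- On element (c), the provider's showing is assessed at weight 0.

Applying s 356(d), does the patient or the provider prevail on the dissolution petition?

— Issue I —
Stage I.1 (patient, a heightened civil standard, weight is at least 74): (a) 81 (provider's 35 disregarded) ≥ 74 — meets; (b) 92 ≥ 74 — meets.
  Stage I.1 carried; the burden shifts to the provider.
Stage I.2 (provider, a prima facie showing, weight exceeds 17): (c) 0 (patient's 31 disregarded) ≤ 17 — fails.
  Stage I.2 not carried; the provider fails its burden.
The analysis ends at Stage I.2; the patient prevails on this issue.
— Issue II —
Stage II.1 — burden on patient; standard: a substantially-more-likely showing (weight exceeds 70).
    (d): 89 (provider's 18 disregarded) > 70 [met]
  Stage II.1 is satisfied; the patient continues to bear the burden.
Stage II.2 — burden on patient; standard: the preponderance of the evidence (weight is at least 55).
    (e): 37 (provider's 5 disregarded) < 55 [not met]
    (f): 59 (provider's 15 disregarded) ≥ 55 [met]
  Stage II.2 not carried; the patient fails its burden.
The provider prevails on this issue.
Per-issue: Issue I → patient; Issue II → provider. The patient must prevail on every issue; overall, the provider prevails.

provider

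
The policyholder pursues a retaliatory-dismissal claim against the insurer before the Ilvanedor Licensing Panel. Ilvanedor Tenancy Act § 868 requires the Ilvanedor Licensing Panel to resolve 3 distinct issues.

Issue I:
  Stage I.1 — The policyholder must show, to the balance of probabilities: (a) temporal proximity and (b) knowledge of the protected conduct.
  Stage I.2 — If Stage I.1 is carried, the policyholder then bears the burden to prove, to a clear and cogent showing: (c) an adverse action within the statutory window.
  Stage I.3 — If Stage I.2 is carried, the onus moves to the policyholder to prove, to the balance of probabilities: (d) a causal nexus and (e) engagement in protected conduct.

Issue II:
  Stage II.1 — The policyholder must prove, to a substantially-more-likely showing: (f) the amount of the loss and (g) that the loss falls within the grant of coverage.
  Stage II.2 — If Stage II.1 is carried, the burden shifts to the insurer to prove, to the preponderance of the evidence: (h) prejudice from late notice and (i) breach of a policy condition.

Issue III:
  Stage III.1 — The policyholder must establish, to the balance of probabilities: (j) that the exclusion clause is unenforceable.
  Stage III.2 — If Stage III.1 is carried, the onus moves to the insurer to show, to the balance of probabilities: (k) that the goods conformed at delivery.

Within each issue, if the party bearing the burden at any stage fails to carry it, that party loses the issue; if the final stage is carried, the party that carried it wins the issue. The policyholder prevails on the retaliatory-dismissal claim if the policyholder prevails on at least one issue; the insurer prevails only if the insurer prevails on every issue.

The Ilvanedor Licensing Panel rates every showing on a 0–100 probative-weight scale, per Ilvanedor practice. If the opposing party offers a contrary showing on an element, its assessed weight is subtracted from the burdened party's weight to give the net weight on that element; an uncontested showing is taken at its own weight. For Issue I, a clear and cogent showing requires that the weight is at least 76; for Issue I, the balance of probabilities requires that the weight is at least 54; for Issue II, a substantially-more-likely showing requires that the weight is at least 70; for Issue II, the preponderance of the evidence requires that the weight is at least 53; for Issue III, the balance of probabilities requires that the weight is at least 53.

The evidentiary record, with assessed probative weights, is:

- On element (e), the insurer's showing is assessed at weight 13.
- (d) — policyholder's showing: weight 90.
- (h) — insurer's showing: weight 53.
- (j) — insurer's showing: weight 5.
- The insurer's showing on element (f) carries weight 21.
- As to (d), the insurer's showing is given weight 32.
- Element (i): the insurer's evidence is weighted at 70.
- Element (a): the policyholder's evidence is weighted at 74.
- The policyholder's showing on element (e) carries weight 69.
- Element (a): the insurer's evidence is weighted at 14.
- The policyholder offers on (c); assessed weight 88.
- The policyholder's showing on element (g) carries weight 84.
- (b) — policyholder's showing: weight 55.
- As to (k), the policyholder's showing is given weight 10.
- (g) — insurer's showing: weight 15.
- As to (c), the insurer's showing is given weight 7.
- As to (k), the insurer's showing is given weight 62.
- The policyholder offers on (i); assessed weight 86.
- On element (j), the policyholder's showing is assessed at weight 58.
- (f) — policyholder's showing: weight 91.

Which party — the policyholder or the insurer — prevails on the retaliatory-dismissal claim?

— Issue I —
At Stage I.1 the policyholder must meet the balance of probabilities (weight is at least 54): on (a) the weight is 74 less the opposing 14 gives net 60, ≥ 54, so (a) meets the standard; on (b) the weight is 55, which does reach 54, so (b) meets the standard.
  Stage I.1 carried; the burden remains with the policyholder.
At Stage I.2 the policyholder must meet a clear and cogent showing (weight is at least 76): on (c) the weight is 88 less the opposing 7 gives net 81, ≥ 76, so (c) meets the standard.
  Stage I.2 carried; the burden remains with the policyholder.
At Stage I.3 the policyholder must meet the balance of probabilities (weight is at least 54): on (d) the weight is 90 less the opposing 32 gives net 58, ≥ 54, so (d) meets the standard; on (e) the weight is 69 less the opposing 13 gives net 56, ≥ 54, so (e) meets the standard.
  The policyholder carries the last stage.
With every stage satisfied, the policyholder prevails on this issue.
— Issue II —
At Stage II.1 the policyholder must meet a substantially-more-likely showing (weight is at least 70): on (f) the weight is 91 less the opposing 21 gives net 70, which does reach 70, so (f) meets the standard; on (g) the weight is 84 less the opposing 15 gives net 69, < 70, so (g) does not meet the standard.
  Stage II.1 not carried; the policyholder fails its burden.
So the insurer prevails on this issue.
— Issue III —
Stage III.1 (policyholder, the balance of probabilities, weight is at least 53): (j) net 58−5=53 ≥ 53 — meets.
  Stage III.1 carried; the burden shifts to the insurer.
Stage III.2 (insurer, the balance of probabilities, weight is at least 53): (k) net 62−10=52 < 53 — fails.
  The insurer does not carry Stage III.2.
The policyholder prevails on this issue.
Per-issue: Issue I → policyholder; Issue II → insurer; Issue III → policyholder. The policyholder must prevail on at least one issue; overall, the policyholder prevails.

policyholder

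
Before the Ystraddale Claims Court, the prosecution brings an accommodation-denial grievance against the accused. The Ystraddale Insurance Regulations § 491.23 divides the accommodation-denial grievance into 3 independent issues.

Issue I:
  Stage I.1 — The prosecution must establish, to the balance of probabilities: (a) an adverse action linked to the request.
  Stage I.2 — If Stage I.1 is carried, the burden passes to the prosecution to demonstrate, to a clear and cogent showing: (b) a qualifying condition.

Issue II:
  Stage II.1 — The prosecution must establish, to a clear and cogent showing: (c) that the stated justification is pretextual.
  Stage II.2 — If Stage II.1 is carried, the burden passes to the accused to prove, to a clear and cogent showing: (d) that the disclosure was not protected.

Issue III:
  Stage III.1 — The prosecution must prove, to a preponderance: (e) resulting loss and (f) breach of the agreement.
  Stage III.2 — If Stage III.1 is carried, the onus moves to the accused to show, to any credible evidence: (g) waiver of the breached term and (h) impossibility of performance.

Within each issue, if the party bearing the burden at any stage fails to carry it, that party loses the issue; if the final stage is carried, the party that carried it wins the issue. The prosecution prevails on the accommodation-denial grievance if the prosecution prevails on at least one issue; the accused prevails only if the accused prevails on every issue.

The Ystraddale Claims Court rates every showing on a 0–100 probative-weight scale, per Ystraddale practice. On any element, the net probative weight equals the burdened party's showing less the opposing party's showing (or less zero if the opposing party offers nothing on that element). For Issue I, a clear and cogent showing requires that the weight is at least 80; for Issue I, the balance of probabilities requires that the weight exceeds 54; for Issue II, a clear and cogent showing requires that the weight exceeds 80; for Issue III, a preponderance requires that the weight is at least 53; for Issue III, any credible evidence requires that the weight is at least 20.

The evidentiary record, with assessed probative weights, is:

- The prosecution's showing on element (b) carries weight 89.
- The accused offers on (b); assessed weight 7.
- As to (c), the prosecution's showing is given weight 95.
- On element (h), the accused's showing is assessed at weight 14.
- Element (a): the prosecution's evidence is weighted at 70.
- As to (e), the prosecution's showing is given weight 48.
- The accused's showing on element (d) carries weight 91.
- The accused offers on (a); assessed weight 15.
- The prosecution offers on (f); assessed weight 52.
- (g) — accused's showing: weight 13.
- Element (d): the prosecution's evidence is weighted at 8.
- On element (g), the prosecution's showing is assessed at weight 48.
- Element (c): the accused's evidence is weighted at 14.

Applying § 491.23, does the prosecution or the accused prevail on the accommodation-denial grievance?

— Issue I —
At Stage I.1 the prosecution must meet the balance of probabilities (weight exceeds 54): on (a) the weight is 70 less the opposing 15 gives net 55, which does exceed 54, so (a) meets the standard.
  Stage I.1 is satisfied; the prosecution continues to bear the burden.
At Stage I.2 the prosecution must meet a clear and cogent showing (weight is at least 80): on (b) the weight is 89 less the opposing 7 gives net 82, which does reach 80, so (b) meets the standard.
  The prosecution carries the last stage.
Every stage carried; the prosecution prevails on this issue.
— Issue II —
At Stage II.1 the prosecution must meet a clear and cogent showing (weight exceeds 80): on (c) the weight is 95 less the opposing 14 gives net 81, which does exceed 80, so (c) meets the standard.
  The prosecution carries Stage II.1; the accused now bears the burden.
At Stage II.2 the accused must meet a clear and cogent showing (weight exceeds 80): on (d) the weight is 91 less the opposing 8 gives net 83, which does exceed 80, so (d) meets the standard.
  All elements met at the final stage.
All stages carried — the accused prevails on this issue.
— Issue III —
At Stage III.1 the prosecution must meet a preponderance (weight is at least 53): on (e) the weight is 48, which does not reach 53, so (e) does not meet the standard; on (f) the weight is 52, < 53, so (f) does not meet the standard.
  The prosecution does not carry Stage III.1.
The analysis ends at Stage III.1; the accused prevails on this issue.
Per-issue: Issue I → prosecution; Issue II → accused; Issue III → accused. The prosecution must prevail on at least one issue; overall, the prosecution prevails.

prosecution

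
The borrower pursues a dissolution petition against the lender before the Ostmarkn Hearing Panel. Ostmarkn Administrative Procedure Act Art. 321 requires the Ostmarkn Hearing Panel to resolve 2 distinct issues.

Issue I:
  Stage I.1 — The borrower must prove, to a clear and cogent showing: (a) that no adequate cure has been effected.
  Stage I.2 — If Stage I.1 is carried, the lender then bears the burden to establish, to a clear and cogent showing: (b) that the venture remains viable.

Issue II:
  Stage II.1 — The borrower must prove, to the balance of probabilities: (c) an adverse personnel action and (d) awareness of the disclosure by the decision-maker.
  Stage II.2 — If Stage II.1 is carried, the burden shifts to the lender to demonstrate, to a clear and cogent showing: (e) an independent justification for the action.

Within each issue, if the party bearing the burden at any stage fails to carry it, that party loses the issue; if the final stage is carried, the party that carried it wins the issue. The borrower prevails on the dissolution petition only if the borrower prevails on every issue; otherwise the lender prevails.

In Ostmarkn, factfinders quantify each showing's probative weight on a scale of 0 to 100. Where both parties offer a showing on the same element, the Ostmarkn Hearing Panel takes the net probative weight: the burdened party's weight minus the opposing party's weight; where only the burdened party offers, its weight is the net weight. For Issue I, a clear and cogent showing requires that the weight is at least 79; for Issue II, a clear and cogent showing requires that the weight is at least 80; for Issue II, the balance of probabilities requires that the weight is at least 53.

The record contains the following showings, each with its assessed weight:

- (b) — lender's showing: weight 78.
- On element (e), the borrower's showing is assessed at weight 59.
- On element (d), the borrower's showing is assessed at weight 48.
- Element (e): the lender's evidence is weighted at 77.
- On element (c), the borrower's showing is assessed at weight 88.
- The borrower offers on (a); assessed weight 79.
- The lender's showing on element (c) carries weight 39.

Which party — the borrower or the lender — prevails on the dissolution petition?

— Issue I —
At Stage I.1 the borrower must meet a clear and cogent showing (weight is at least 79): on (a) the weight is 79, which does reach 79, so (a) meets the standard.
  The borrower carries Stage I.1; the lender now bears the burden.
At Stage I.2 the lender must meet a clear and cogent showing (weight is at least 79): on (b) the weight is 78, < 79, so (b) does not meet the standard.
  Not every element is met, so the lender fails to carry Stage I.2.
The borrower prevails on this issue.
— Issue II —
Stage II.1 — burden on borrower; standard: the balance of probabilities (weight is at least 53).
    (c): 88 − 39 = 49 < 53 [not met]
    (d): 48 < 53 [not met]
  Not every element is met, so the borrower fails to carry Stage II.1.
So the lender prevails on this issue.
Per-issue: Issue I → borrower; Issue II → lender. The borrower must prevail on every issue; overall, the lender prevails.

lender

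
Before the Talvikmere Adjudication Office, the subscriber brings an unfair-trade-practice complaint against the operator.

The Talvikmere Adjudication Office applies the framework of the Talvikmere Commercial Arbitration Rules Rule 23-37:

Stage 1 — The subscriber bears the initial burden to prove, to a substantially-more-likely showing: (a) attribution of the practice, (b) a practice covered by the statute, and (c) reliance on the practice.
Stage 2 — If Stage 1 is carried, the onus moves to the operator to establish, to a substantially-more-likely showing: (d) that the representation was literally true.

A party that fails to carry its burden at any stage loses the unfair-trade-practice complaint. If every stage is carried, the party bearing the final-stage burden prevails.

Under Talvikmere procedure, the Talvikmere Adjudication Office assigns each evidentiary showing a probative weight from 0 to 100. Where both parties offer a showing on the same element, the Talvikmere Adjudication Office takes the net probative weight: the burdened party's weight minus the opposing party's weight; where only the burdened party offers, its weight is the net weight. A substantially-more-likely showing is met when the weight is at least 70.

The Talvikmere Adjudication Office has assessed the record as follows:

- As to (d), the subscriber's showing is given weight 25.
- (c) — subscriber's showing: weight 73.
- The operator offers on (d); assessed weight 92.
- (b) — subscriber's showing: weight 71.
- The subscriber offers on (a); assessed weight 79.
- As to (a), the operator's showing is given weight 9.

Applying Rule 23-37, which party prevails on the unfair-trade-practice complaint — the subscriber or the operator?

At Stage 1 the subscriber must meet a substantially-more-likely showing (weight is at least 70): on (a) the weight is 79 less the opposing 9 gives net 70, ≥ 70, so (a) meets the standard; on (b) the weight is 71, which does reach 70, so (b) meets the standard; on (c) the weight is 73, ≥ 70, so (c) meets the standard.
  Stage 1 is satisfied; the onus moves to the operator.
At Stage 2 the operator must meet a substantially-more-likely showing (weight is at least 70): on (d) the weight is 92 less the opposing 25 gives net 67, < 70, so (d) does not meet the standard.
  Stage 2 not carried; the operator fails its burden.
The analysis ends at Stage 2; the subscriber prevails.

subscriber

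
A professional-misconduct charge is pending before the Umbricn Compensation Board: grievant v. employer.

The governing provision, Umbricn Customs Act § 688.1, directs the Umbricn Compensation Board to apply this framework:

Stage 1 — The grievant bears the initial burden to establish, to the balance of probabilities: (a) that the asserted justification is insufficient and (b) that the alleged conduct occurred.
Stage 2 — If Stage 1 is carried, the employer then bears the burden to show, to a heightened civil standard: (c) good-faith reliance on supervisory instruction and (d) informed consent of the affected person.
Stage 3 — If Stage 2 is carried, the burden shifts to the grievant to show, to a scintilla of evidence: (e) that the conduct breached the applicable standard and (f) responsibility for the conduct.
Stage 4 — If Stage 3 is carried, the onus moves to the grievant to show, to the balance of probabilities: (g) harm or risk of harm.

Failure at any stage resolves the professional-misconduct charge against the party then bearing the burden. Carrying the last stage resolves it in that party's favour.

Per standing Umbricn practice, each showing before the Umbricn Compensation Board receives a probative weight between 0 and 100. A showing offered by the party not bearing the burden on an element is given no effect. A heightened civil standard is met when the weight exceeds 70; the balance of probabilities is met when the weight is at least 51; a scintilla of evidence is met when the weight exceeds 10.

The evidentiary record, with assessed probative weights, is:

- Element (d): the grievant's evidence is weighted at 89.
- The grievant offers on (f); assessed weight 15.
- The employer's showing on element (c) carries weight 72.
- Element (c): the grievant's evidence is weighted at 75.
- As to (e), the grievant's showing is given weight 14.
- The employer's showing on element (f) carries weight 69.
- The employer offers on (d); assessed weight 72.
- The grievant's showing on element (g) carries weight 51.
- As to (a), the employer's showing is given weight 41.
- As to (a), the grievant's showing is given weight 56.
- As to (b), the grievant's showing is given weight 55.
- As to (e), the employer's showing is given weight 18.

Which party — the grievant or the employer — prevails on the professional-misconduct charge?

At Stage 1 the grievant must meet the balance of probabilities (weight is at least 51): on (a) the weight is 56 (the employer's 41 is given no effect), which does reach 51, so (a) meets the standard; on (b) the weight is 55, which does reach 51, so (b) meets the standard.
  Stage 1 is satisfied; the onus moves to the employer.
At Stage 2 the employer must meet a heightened civil standard (weight exceeds 70): on (c) the weight is 72 (the grievant's 75 is given no effect), > 70, so (c) meets the standard; on (d) the weight is 72 (the grievant's 89 is given no effect), which does exceed 70, so (d) meets the standard.
  Stage 2 carried; the burden shifts to the grievant.
At Stage 3 the grievant must meet a scintilla of evidence (weight exceeds 10): on (e) the weight is 14 (the employer's 18 is given no effect), which does exceed 10, so (e) meets the standard; on (f) the weight is 15 (the employer's 69 is given no effect), > 10, so (f) meets the standard.
  Stage 3 carried; the burden remains with the grievant.
At Stage 4 the grievant must meet the balance of probabilities (weight is at least 51): on (g) the weight is 51, which does reach 51, so (g) meets the standard.
  Stage 4 carried; the final stage is satisfied.
With every stage satisfied, the grievant prevails.

grievant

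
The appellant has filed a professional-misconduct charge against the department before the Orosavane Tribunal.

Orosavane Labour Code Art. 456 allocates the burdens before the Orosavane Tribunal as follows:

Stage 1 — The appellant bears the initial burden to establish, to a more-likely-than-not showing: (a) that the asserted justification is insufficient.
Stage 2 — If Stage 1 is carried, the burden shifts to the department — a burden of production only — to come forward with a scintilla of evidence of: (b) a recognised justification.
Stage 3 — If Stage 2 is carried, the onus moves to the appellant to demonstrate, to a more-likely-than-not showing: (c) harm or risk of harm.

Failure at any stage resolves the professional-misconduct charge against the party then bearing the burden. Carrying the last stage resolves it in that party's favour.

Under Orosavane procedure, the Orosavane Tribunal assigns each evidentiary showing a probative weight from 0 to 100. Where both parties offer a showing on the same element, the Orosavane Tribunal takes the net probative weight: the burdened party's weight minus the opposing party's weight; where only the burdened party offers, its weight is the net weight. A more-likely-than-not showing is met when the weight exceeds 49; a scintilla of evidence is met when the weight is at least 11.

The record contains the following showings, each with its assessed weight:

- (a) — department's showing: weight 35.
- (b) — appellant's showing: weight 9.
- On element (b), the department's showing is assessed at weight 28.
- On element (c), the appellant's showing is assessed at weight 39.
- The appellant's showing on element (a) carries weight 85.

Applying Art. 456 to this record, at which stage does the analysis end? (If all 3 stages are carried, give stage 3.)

stage 3

At Stage 1 the appellant must meet a more-likely-than-not showing (weight exceeds 49): on (a) the weight is 85 less the opposing 35 gives net 50, > 49, so (a) meets the standard.
  All elements met. The burden passes to the department.
At Stage 2 the department must meet a scintilla of evidence (weight is at least 11): on (b) the weight is 28 less the opposing 9 gives net 19, which does reach 11, so (b) meets the standard.
  Stage 2 carried; the burden shifts to the appellant.
At Stage 3 the appellant must meet a more-likely-than-not showing (weight exceeds 49): on (c) the weight is 39, which does not exceed 49, so (c) does not meet the standard.
  Stage 3 not carried; the appellant fails its burden.
So the department prevails.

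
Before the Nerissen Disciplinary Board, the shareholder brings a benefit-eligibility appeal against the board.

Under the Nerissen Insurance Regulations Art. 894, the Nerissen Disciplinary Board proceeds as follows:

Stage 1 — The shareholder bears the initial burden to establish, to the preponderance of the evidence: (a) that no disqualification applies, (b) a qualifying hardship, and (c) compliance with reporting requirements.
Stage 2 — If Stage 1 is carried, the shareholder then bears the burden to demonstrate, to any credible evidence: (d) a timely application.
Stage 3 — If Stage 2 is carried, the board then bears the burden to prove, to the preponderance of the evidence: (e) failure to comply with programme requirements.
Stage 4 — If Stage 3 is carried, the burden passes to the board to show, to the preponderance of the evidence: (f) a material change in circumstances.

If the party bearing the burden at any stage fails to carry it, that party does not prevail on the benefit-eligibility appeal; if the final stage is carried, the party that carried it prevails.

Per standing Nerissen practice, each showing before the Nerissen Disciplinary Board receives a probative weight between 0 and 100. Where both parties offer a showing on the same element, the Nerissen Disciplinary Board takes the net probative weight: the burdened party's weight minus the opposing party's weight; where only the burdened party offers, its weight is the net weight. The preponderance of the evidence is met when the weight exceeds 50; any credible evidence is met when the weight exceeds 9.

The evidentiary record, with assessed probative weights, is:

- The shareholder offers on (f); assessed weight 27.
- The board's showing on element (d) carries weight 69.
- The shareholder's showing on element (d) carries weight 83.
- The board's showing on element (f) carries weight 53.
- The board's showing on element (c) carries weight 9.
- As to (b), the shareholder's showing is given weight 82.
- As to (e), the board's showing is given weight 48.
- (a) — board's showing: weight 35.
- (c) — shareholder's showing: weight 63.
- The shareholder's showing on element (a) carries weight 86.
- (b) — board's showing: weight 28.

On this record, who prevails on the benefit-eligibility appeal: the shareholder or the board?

shareholder

Stage 1 — burden on shareholder; standard: the preponderance of the evidence (weight exceeds 50).
    (a): 86 − 35 = 51 > 50 [met]
    (b): 82 − 28 = 54 > 50 [met]
    (c): 63 − 9 = 54 > 50 [met]
  All elements met. The shareholder retains the burden for Stage 2.
Stage 2 — burden on shareholder; standard: any credible evidence (weight exceeds 9).
    (d): 83 − 69 = 14 > 9 [met]
  Stage 2 carried; the burden shifts to the board.
Stage 3 — burden on board; standard: the preponderance of the evidence (weight exceeds 50).
    (e): 48 ≤ 50 [not met]
  Not every element is met, so the board fails to carry Stage 3.
So the shareholder prevails.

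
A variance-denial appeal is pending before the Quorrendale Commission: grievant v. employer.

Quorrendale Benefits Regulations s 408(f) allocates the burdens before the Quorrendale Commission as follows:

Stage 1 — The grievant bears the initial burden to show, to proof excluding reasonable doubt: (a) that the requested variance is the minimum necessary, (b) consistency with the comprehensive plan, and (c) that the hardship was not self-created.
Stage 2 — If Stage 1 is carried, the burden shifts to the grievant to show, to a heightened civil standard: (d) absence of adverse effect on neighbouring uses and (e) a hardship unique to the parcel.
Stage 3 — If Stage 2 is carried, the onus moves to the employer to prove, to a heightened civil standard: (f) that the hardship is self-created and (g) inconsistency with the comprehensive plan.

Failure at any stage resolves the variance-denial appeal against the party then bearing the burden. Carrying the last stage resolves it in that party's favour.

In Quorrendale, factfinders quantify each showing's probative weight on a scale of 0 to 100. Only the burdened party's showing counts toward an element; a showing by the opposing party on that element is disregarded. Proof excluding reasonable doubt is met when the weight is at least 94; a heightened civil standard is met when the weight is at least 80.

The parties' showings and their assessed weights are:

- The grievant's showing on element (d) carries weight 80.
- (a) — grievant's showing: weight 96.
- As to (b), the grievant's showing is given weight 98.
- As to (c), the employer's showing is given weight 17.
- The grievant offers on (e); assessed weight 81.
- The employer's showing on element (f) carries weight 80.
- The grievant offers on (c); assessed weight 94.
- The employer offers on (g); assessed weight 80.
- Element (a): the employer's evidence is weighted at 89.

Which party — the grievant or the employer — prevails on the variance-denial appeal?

employer

Stage 1 (grievant, proof excluding reasonable doubt, weight is at least 94): (a) 96 (employer's 89 disregarded) ≥ 94 — meets; (b) 98 ≥ 94 — meets; (c) 94 (employer's 17 disregarded) ≥ 94 — meets.
  All elements met. The grievant retains the burden for Stage 2.
Stage 2 (grievant, a heightened civil standard, weight is at least 80): (d) 80 ≥ 80 — meets; (e) 81 ≥ 80 — meets.
  The grievant carries Stage 2; the employer now bears the burden.
Stage 3 (employer, a heightened civil standard, weight is at least 80): (f) 80 ≥ 80 — meets; (g) 80 ≥ 80 — meets.
  Stage 3 carried; the final stage is satisfied.
Every stage carried; the employer prevails.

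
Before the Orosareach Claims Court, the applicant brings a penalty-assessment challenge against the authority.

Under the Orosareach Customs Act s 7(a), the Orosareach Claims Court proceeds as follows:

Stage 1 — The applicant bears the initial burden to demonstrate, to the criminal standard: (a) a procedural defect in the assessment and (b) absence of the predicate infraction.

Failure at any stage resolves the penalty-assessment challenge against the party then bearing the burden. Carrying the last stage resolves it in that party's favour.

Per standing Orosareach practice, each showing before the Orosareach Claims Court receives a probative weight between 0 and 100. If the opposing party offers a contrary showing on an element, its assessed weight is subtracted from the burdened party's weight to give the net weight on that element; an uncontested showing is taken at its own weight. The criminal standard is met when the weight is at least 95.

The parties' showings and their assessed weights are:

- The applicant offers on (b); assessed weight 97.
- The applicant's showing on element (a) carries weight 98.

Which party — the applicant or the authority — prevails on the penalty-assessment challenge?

Stage 1 (applicant, the criminal standard, weight is at least 95): (a) 98 ≥ 95 — meets; (b) 97 ≥ 95 — meets.
  All elements met at the final stage.
All stages carried — the applicant prevails.

applicant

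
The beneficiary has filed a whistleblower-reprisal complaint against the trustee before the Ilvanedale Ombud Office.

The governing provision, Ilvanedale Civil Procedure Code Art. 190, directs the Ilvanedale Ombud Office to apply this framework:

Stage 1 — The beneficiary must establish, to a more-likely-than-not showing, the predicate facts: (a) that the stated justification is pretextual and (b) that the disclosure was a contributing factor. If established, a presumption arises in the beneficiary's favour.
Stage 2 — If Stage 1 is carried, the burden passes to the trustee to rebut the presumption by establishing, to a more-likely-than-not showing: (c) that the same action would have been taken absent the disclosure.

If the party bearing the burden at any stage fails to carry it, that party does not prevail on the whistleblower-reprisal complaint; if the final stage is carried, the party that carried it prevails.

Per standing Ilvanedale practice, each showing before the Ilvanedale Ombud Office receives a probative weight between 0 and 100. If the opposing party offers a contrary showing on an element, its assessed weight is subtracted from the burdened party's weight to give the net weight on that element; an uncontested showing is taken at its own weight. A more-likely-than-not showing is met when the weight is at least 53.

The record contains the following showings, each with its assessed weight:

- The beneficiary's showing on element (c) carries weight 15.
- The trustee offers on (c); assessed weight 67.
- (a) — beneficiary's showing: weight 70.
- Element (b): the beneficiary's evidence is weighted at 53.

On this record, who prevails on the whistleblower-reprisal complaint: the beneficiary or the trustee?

Stage 1 (beneficiary, a more-likely-than-not showing, weight is at least 53): (a) 70 ≥ 53 — meets; (b) 53 ≥ 53 — meets.
  The beneficiary carries Stage 1; the trustee now bears the burden.
Stage 2 (trustee, a more-likely-than-not showing, weight is at least 53): (c) net 67−15=52 < 53 — fails.
  The trustee does not carry Stage 2.
The analysis ends at Stage 2; the beneficiary prevails.

beneficiary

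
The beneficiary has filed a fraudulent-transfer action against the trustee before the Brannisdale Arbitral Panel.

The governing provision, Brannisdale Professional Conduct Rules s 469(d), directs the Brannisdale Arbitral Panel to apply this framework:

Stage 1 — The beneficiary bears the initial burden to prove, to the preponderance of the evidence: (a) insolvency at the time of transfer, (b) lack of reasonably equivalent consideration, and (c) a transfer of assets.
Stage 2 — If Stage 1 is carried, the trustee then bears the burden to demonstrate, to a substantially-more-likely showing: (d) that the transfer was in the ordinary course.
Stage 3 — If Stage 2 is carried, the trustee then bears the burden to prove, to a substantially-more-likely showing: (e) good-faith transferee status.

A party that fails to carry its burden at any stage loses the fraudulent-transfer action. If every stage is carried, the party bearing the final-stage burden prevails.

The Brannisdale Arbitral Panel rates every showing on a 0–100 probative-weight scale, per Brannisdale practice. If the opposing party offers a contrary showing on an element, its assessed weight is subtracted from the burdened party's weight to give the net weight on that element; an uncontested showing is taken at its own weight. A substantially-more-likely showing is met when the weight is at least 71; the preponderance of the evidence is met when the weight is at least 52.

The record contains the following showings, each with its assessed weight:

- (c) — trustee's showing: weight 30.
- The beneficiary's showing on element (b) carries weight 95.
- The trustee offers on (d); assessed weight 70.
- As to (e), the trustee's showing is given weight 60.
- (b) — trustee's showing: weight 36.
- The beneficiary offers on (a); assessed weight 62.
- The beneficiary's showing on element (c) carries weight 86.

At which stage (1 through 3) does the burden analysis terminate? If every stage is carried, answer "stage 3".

At Stage 1 the beneficiary must meet the preponderance of the evidence (weight is at least 52): on (a) the weight is 62, ≥ 52, so (a) meets the standard; on (b) the weight is 95 less the opposing 36 gives net 59, which does reach 52, so (b) meets the standard; on (c) the weight is 86 less the opposing 30 gives net 56, which does reach 52, so (c) meets the standard.
  The beneficiary carries Stage 1; the trustee now bears the burden.
At Stage 2 the trustee must meet a substantially-more-likely showing (weight is at least 71): on (d) the weight is 70, < 71, so (d) does not meet the standard.
  Not every element is met, so the trustee fails to carry Stage 2.
So the beneficiary prevails.

stage 2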